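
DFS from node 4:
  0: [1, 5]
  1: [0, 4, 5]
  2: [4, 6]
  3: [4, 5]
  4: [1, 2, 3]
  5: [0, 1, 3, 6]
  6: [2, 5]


Visit 4, push [3, 2, 1]
Visit 1, push [5, 0]
Visit 0, push [5]
Visit 5, push [6, 3]
Visit 3, push []
Visit 6, push [2]
Visit 2, push []

DFS order: [4, 1, 0, 5, 3, 6, 2]


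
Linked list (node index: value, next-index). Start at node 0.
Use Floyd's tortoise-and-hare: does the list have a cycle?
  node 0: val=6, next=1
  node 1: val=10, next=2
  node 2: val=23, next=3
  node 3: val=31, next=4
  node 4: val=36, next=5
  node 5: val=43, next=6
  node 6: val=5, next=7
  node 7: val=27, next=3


Floyd's tortoise (slow, +1) and hare (fast, +2):
  init: slow=0, fast=0
  step 1: slow=1, fast=2
  step 2: slow=2, fast=4
  step 3: slow=3, fast=6
  step 4: slow=4, fast=3
  step 5: slow=5, fast=5
  slow == fast at node 5: cycle detected

Cycle: yes


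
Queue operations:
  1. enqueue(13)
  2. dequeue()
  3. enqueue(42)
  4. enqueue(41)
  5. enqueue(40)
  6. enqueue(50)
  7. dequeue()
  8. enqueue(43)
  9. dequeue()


enqueue(13) -> [13]
dequeue()->13, []
enqueue(42) -> [42]
enqueue(41) -> [42, 41]
enqueue(40) -> [42, 41, 40]
enqueue(50) -> [42, 41, 40, 50]
dequeue()->42, [41, 40, 50]
enqueue(43) -> [41, 40, 50, 43]
dequeue()->41, [40, 50, 43]

Final queue: [40, 50, 43]


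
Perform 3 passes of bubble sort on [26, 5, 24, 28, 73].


Initial: [26, 5, 24, 28, 73]
Pass 1: [5, 24, 26, 28, 73] (2 swaps)
Pass 2: [5, 24, 26, 28, 73] (0 swaps)
Pass 3: [5, 24, 26, 28, 73] (0 swaps)

After 3 passes: [5, 24, 26, 28, 73]


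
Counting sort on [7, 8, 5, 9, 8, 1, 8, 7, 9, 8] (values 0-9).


Input: [7, 8, 5, 9, 8, 1, 8, 7, 9, 8]
Counts: [0, 1, 0, 0, 0, 1, 0, 2, 4, 2]

Sorted: [1, 5, 7, 7, 8, 8, 8, 8, 9, 9]


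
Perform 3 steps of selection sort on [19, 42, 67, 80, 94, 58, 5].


Initial: [19, 42, 67, 80, 94, 58, 5]
Step 1: min=5 at 6
  Swap: [5, 42, 67, 80, 94, 58, 19]
Step 2: min=19 at 6
  Swap: [5, 19, 67, 80, 94, 58, 42]
Step 3: min=42 at 6
  Swap: [5, 19, 42, 80, 94, 58, 67]

After 3 steps: [5, 19, 42, 80, 94, 58, 67]


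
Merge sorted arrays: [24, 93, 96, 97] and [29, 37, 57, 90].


Take 24 from A
Take 29 from B
Take 37 from B
Take 57 from B
Take 90 from B

Merged: [24, 29, 37, 57, 90, 93, 96, 97]


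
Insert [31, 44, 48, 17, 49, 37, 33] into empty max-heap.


Insert 31: [31]
Insert 44: [44, 31]
Insert 48: [48, 31, 44]
Insert 17: [48, 31, 44, 17]
Insert 49: [49, 48, 44, 17, 31]
Insert 37: [49, 48, 44, 17, 31, 37]
Insert 33: [49, 48, 44, 17, 31, 37, 33]

Final heap: [49, 48, 44, 17, 31, 37, 33]


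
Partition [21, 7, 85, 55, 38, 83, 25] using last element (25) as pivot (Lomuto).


Pivot: 25
  21 <= 25: advance i (no swap)
  7 <= 25: advance i (no swap)
Place pivot at 2: [21, 7, 25, 55, 38, 83, 85]

Partitioned: [21, 7, 25, 55, 38, 83, 85]


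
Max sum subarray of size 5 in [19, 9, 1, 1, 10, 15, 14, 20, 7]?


[0:5]: 40
[1:6]: 36
[2:7]: 41
[3:8]: 60
[4:9]: 66

Max: 66 at [4:9]


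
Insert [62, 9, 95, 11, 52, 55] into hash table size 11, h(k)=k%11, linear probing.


Insert 62: h=7 -> slot 7
Insert 9: h=9 -> slot 9
Insert 95: h=7, 1 probes -> slot 8
Insert 11: h=0 -> slot 0
Insert 52: h=8, 2 probes -> slot 10
Insert 55: h=0, 1 probes -> slot 1

Table: [11, 55, None, None, None, None, None, 62, 95, 9, 52]


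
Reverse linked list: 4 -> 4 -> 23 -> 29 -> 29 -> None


Step 1: curr=4, set curr.next=prev(None) | reversed so far: 4
Step 2: curr=4, set curr.next=prev(4) | reversed so far: 4 -> 4
Step 3: curr=23, set curr.next=prev(4) | reversed so far: 23 -> 4 -> 4
Step 4: curr=29, set curr.next=prev(23) | reversed so far: 29 -> 23 -> 4 -> 4
Step 5: curr=29, set curr.next=prev(29) | reversed so far: 29 -> 29 -> 23 -> 4 -> 4

29 -> 29 -> 23 -> 4 -> 4 -> None


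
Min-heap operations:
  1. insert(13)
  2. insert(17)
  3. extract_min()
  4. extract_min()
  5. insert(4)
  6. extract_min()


insert(13) -> [13]
insert(17) -> [13, 17]
extract_min()->13, [17]
extract_min()->17, []
insert(4) -> [4]
extract_min()->4, []

Final heap: []


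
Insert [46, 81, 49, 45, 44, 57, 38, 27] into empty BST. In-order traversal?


Insert 46: root
Insert 81: R from 46
Insert 49: R from 46 -> L from 81
Insert 45: L from 46
Insert 44: L from 46 -> L from 45
Insert 57: R from 46 -> L from 81 -> R from 49
Insert 38: L from 46 -> L from 45 -> L from 44
Insert 27: L from 46 -> L from 45 -> L from 44 -> L from 38

In-order: [27, 38, 44, 45, 46, 49, 57, 81]


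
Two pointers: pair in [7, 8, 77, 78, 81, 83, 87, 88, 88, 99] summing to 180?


lo=0(7)+hi=9(99)=106
lo=1(8)+hi=9(99)=107
lo=2(77)+hi=9(99)=176
lo=3(78)+hi=9(99)=177
lo=4(81)+hi=9(99)=180

Yes: 81+99=180


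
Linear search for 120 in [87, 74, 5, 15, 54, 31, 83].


i=0: 87!=120
i=1: 74!=120
i=2: 5!=120
i=3: 15!=120
i=4: 54!=120
i=5: 31!=120
i=6: 83!=120

Not found, 7 comps


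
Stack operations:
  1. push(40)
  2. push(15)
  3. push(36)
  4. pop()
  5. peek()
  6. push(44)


push(40) -> [40]
push(15) -> [40, 15]
push(36) -> [40, 15, 36]
pop()->36, [40, 15]
peek()->15
push(44) -> [40, 15, 44]

Final stack: [40, 15, 44]


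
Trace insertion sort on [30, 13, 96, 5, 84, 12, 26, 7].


Initial: [30, 13, 96, 5, 84, 12, 26, 7]
Insert 13: [13, 30, 96, 5, 84, 12, 26, 7]
Insert 96: [13, 30, 96, 5, 84, 12, 26, 7]
Insert 5: [5, 13, 30, 96, 84, 12, 26, 7]
Insert 84: [5, 13, 30, 84, 96, 12, 26, 7]
Insert 12: [5, 12, 13, 30, 84, 96, 26, 7]
Insert 26: [5, 12, 13, 26, 30, 84, 96, 7]
Insert 7: [5, 7, 12, 13, 26, 30, 84, 96]

Sorted: [5, 7, 12, 13, 26, 30, 84, 96]


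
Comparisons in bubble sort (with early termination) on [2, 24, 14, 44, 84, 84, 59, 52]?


Algorithm: bubble sort (with early termination)
Input: [2, 24, 14, 44, 84, 84, 59, 52]
Sorted: [2, 14, 24, 44, 52, 59, 84, 84]

22


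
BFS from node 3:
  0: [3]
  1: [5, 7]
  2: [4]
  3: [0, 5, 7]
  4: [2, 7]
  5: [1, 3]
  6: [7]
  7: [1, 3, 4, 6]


Visit 3, enqueue [0, 5, 7]
Visit 0, enqueue []
Visit 5, enqueue [1]
Visit 7, enqueue [4, 6]
Visit 1, enqueue []
Visit 4, enqueue [2]
Visit 6, enqueue []
Visit 2, enqueue []

BFS order: [3, 0, 5, 7, 1, 4, 6, 2]


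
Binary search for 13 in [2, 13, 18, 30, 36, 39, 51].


Step 1: lo=0, hi=6, mid=3, val=30
Step 2: lo=0, hi=2, mid=1, val=13

Found at index 1


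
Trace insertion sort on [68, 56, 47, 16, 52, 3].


Initial: [68, 56, 47, 16, 52, 3]
Insert 56: [56, 68, 47, 16, 52, 3]
Insert 47: [47, 56, 68, 16, 52, 3]
Insert 16: [16, 47, 56, 68, 52, 3]
Insert 52: [16, 47, 52, 56, 68, 3]
Insert 3: [3, 16, 47, 52, 56, 68]

Sorted: [3, 16, 47, 52, 56, 68]


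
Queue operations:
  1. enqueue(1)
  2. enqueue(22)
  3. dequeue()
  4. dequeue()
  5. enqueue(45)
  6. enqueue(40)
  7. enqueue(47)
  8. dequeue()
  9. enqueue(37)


enqueue(1) -> [1]
enqueue(22) -> [1, 22]
dequeue()->1, [22]
dequeue()->22, []
enqueue(45) -> [45]
enqueue(40) -> [45, 40]
enqueue(47) -> [45, 40, 47]
dequeue()->45, [40, 47]
enqueue(37) -> [40, 47, 37]

Final queue: [40, 47, 37]


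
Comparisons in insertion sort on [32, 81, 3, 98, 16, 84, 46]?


Algorithm: insertion sort
Input: [32, 81, 3, 98, 16, 84, 46]
Sorted: [3, 16, 32, 46, 81, 84, 98]

14


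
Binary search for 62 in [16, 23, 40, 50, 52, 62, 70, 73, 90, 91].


Step 1: lo=0, hi=9, mid=4, val=52
Step 2: lo=5, hi=9, mid=7, val=73
Step 3: lo=5, hi=6, mid=5, val=62

Found at index 5


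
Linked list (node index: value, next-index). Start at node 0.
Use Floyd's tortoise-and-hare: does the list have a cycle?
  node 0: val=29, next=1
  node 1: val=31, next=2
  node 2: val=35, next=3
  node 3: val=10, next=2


Floyd's tortoise (slow, +1) and hare (fast, +2):
  init: slow=0, fast=0
  step 1: slow=1, fast=2
  step 2: slow=2, fast=2
  slow == fast at node 2: cycle detected

Cycle: yes


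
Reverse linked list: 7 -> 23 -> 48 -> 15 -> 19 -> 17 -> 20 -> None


Step 1: curr=7, set curr.next=prev(None) | reversed so far: 7
Step 2: curr=23, set curr.next=prev(7) | reversed so far: 23 -> 7
Step 3: curr=48, set curr.next=prev(23) | reversed so far: 48 -> 23 -> 7
Step 4: curr=15, set curr.next=prev(48) | reversed so far: 15 -> 48 -> 23 -> 7
Step 5: curr=19, set curr.next=prev(15) | reversed so far: 19 -> 15 -> 48 -> 23 -> 7
Step 6: curr=17, set curr.next=prev(19) | reversed so far: 17 -> 19 -> 15 -> 48 -> 23 -> 7
Step 7: curr=20, set curr.next=prev(17) | reversed so far: 20 -> 17 -> 19 -> 15 -> 48 -> 23 -> 7

20 -> 17 -> 19 -> 15 -> 48 -> 23 -> 7 -> None


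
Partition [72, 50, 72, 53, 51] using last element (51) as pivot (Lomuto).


Pivot: 51
  50 <= 51: swap -> [50, 72, 72, 53, 51]
Place pivot at 1: [50, 51, 72, 53, 72]

Partitioned: [50, 51, 72, 53, 72]


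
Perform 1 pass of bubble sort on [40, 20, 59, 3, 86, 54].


Initial: [40, 20, 59, 3, 86, 54]
Pass 1: [20, 40, 3, 59, 54, 86] (3 swaps)

After 1 pass: [20, 40, 3, 59, 54, 86]


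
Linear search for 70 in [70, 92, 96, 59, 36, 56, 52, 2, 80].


i=0: 70==70 found!

Found at 0, 1 comps


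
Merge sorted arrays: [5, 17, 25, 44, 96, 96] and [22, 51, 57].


Take 5 from A
Take 17 from A
Take 22 from B
Take 25 from A
Take 44 from A
Take 51 from B
Take 57 from B

Merged: [5, 17, 22, 25, 44, 51, 57, 96, 96]


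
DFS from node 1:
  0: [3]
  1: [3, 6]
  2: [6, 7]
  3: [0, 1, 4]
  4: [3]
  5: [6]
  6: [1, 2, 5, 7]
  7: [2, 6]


Visit 1, push [6, 3]
Visit 3, push [4, 0]
Visit 0, push []
Visit 4, push []
Visit 6, push [7, 5, 2]
Visit 2, push [7]
Visit 7, push []
Visit 5, push []

DFS order: [1, 3, 0, 4, 6, 2, 7, 5]


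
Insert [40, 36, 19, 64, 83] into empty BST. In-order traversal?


Insert 40: root
Insert 36: L from 40
Insert 19: L from 40 -> L from 36
Insert 64: R from 40
Insert 83: R from 40 -> R from 64

In-order: [19, 36, 40, 64, 83]


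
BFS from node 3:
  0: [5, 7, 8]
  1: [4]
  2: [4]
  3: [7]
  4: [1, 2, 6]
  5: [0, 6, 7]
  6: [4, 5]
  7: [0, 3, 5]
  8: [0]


Visit 3, enqueue [7]
Visit 7, enqueue [0, 5]
Visit 0, enqueue [8]
Visit 5, enqueue [6]
Visit 8, enqueue []
Visit 6, enqueue [4]
Visit 4, enqueue [1, 2]
Visit 1, enqueue []
Visit 2, enqueue []

BFS order: [3, 7, 0, 5, 8, 6, 4, 1, 2]


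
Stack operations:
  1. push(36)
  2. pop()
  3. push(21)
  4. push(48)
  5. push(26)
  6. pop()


push(36) -> [36]
pop()->36, []
push(21) -> [21]
push(48) -> [21, 48]
push(26) -> [21, 48, 26]
pop()->26, [21, 48]

Final stack: [21, 48]


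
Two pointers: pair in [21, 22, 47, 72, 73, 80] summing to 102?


lo=0(21)+hi=5(80)=101
lo=1(22)+hi=5(80)=102

Yes: 22+80=102


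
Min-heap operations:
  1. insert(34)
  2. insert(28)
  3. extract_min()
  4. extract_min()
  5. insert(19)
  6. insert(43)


insert(34) -> [34]
insert(28) -> [28, 34]
extract_min()->28, [34]
extract_min()->34, []
insert(19) -> [19]
insert(43) -> [19, 43]

Final heap: [19, 43]


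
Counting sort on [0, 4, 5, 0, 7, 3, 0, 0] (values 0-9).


Input: [0, 4, 5, 0, 7, 3, 0, 0]
Counts: [4, 0, 0, 1, 1, 1, 0, 1, 0, 0]

Sorted: [0, 0, 0, 0, 3, 4, 5, 7]


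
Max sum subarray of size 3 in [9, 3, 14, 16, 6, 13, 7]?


[0:3]: 26
[1:4]: 33
[2:5]: 36
[3:6]: 35
[4:7]: 26

Max: 36 at [2:5]


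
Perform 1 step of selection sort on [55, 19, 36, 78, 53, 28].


Initial: [55, 19, 36, 78, 53, 28]
Step 1: min=19 at 1
  Swap: [19, 55, 36, 78, 53, 28]

After 1 step: [19, 55, 36, 78, 53, 28]


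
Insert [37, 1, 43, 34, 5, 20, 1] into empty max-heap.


Insert 37: [37]
Insert 1: [37, 1]
Insert 43: [43, 1, 37]
Insert 34: [43, 34, 37, 1]
Insert 5: [43, 34, 37, 1, 5]
Insert 20: [43, 34, 37, 1, 5, 20]
Insert 1: [43, 34, 37, 1, 5, 20, 1]

Final heap: [43, 34, 37, 1, 5, 20, 1]


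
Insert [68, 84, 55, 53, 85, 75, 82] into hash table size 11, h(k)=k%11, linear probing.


Insert 68: h=2 -> slot 2
Insert 84: h=7 -> slot 7
Insert 55: h=0 -> slot 0
Insert 53: h=9 -> slot 9
Insert 85: h=8 -> slot 8
Insert 75: h=9, 1 probes -> slot 10
Insert 82: h=5 -> slot 5

Table: [55, None, 68, None, None, 82, None, 84, 85, 53, 75]


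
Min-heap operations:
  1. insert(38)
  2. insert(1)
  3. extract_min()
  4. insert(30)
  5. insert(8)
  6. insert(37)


insert(38) -> [38]
insert(1) -> [1, 38]
extract_min()->1, [38]
insert(30) -> [30, 38]
insert(8) -> [8, 38, 30]
insert(37) -> [8, 37, 30, 38]

Final heap: [8, 37, 30, 38]


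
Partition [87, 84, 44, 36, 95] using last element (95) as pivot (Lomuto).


Pivot: 95
  87 <= 95: advance i (no swap)
  84 <= 95: advance i (no swap)
  44 <= 95: advance i (no swap)
  36 <= 95: advance i (no swap)
Place pivot at 4: [87, 84, 44, 36, 95]

Partitioned: [87, 84, 44, 36, 95]


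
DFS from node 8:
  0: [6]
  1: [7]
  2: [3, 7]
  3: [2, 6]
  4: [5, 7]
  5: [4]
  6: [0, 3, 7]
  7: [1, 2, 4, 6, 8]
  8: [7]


Visit 8, push [7]
Visit 7, push [6, 4, 2, 1]
Visit 1, push []
Visit 2, push [3]
Visit 3, push [6]
Visit 6, push [0]
Visit 0, push []
Visit 4, push [5]
Visit 5, push []

DFS order: [8, 7, 1, 2, 3, 6, 0, 4, 5]


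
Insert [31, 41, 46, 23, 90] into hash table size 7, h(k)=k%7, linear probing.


Insert 31: h=3 -> slot 3
Insert 41: h=6 -> slot 6
Insert 46: h=4 -> slot 4
Insert 23: h=2 -> slot 2
Insert 90: h=6, 1 probes -> slot 0

Table: [90, None, 23, 31, 46, None, 41]


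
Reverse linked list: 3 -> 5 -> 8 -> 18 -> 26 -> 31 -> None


Step 1: curr=3, set curr.next=prev(None) | reversed so far: 3
Step 2: curr=5, set curr.next=prev(3) | reversed so far: 5 -> 3
Step 3: curr=8, set curr.next=prev(5) | reversed so far: 8 -> 5 -> 3
Step 4: curr=18, set curr.next=prev(8) | reversed so far: 18 -> 8 -> 5 -> 3
Step 5: curr=26, set curr.next=prev(18) | reversed so far: 26 -> 18 -> 8 -> 5 -> 3
Step 6: curr=31, set curr.next=prev(26) | reversed so far: 31 -> 26 -> 18 -> 8 -> 5 -> 3

31 -> 26 -> 18 -> 8 -> 5 -> 3 -> None


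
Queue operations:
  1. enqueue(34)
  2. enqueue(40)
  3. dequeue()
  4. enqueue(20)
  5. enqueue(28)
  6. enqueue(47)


enqueue(34) -> [34]
enqueue(40) -> [34, 40]
dequeue()->34, [40]
enqueue(20) -> [40, 20]
enqueue(28) -> [40, 20, 28]
enqueue(47) -> [40, 20, 28, 47]

Final queue: [40, 20, 28, 47]


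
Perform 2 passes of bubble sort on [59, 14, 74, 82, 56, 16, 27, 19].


Initial: [59, 14, 74, 82, 56, 16, 27, 19]
Pass 1: [14, 59, 74, 56, 16, 27, 19, 82] (5 swaps)
Pass 2: [14, 59, 56, 16, 27, 19, 74, 82] (4 swaps)

After 2 passes: [14, 59, 56, 16, 27, 19, 74, 82]


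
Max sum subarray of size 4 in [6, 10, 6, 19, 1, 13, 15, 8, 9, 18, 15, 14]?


[0:4]: 41
[1:5]: 36
[2:6]: 39
[3:7]: 48
[4:8]: 37
[5:9]: 45
[6:10]: 50
[7:11]: 50
[8:12]: 56

Max: 56 at [8:12]


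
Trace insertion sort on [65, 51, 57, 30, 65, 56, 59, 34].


Initial: [65, 51, 57, 30, 65, 56, 59, 34]
Insert 51: [51, 65, 57, 30, 65, 56, 59, 34]
Insert 57: [51, 57, 65, 30, 65, 56, 59, 34]
Insert 30: [30, 51, 57, 65, 65, 56, 59, 34]
Insert 65: [30, 51, 57, 65, 65, 56, 59, 34]
Insert 56: [30, 51, 56, 57, 65, 65, 59, 34]
Insert 59: [30, 51, 56, 57, 59, 65, 65, 34]
Insert 34: [30, 34, 51, 56, 57, 59, 65, 65]

Sorted: [30, 34, 51, 56, 57, 59, 65, 65]


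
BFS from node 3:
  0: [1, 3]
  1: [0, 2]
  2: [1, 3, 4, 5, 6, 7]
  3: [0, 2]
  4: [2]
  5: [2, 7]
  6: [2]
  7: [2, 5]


Visit 3, enqueue [0, 2]
Visit 0, enqueue [1]
Visit 2, enqueue [4, 5, 6, 7]
Visit 1, enqueue []
Visit 4, enqueue []
Visit 5, enqueue []
Visit 6, enqueue []
Visit 7, enqueue []

BFS order: [3, 0, 2, 1, 4, 5, 6, 7]


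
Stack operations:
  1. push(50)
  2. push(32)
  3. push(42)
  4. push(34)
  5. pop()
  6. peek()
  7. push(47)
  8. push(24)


push(50) -> [50]
push(32) -> [50, 32]
push(42) -> [50, 32, 42]
push(34) -> [50, 32, 42, 34]
pop()->34, [50, 32, 42]
peek()->42
push(47) -> [50, 32, 42, 47]
push(24) -> [50, 32, 42, 47, 24]

Final stack: [50, 32, 42, 47, 24]


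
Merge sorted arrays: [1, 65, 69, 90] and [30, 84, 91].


Take 1 from A
Take 30 from B
Take 65 from A
Take 69 from A
Take 84 from B
Take 90 from A

Merged: [1, 30, 65, 69, 84, 90, 91]


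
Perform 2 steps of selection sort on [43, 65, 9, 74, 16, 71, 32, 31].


Initial: [43, 65, 9, 74, 16, 71, 32, 31]
Step 1: min=9 at 2
  Swap: [9, 65, 43, 74, 16, 71, 32, 31]
Step 2: min=16 at 4
  Swap: [9, 16, 43, 74, 65, 71, 32, 31]

After 2 steps: [9, 16, 43, 74, 65, 71, 32, 31]


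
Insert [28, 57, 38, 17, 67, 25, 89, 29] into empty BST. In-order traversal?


Insert 28: root
Insert 57: R from 28
Insert 38: R from 28 -> L from 57
Insert 17: L from 28
Insert 67: R from 28 -> R from 57
Insert 25: L from 28 -> R from 17
Insert 89: R from 28 -> R from 57 -> R from 67
Insert 29: R from 28 -> L from 57 -> L from 38

In-order: [17, 25, 28, 29, 38, 57, 67, 89]


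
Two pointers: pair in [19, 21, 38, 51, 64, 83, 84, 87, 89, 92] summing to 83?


lo=0(19)+hi=9(92)=111
lo=0(19)+hi=8(89)=108
lo=0(19)+hi=7(87)=106
lo=0(19)+hi=6(84)=103
lo=0(19)+hi=5(83)=102
lo=0(19)+hi=4(64)=83

Yes: 19+64=83


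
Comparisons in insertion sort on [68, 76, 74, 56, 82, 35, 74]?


Algorithm: insertion sort
Input: [68, 76, 74, 56, 82, 35, 74]
Sorted: [35, 56, 68, 74, 74, 76, 82]

15


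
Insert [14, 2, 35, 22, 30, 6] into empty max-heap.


Insert 14: [14]
Insert 2: [14, 2]
Insert 35: [35, 2, 14]
Insert 22: [35, 22, 14, 2]
Insert 30: [35, 30, 14, 2, 22]
Insert 6: [35, 30, 14, 2, 22, 6]

Final heap: [35, 30, 14, 2, 22, 6]


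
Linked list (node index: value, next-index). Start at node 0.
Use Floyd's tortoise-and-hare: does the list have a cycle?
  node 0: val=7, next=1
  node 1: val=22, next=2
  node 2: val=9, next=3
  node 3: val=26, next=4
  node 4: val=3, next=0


Floyd's tortoise (slow, +1) and hare (fast, +2):
  init: slow=0, fast=0
  step 1: slow=1, fast=2
  step 2: slow=2, fast=4
  step 3: slow=3, fast=1
  step 4: slow=4, fast=3
  step 5: slow=0, fast=0
  slow == fast at node 0: cycle detected

Cycle: yes


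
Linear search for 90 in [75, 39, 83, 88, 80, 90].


i=0: 75!=90
i=1: 39!=90
i=2: 83!=90
i=3: 88!=90
i=4: 80!=90
i=5: 90==90 found!

Found at 5, 6 comps


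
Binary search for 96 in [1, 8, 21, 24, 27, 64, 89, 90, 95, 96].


Step 1: lo=0, hi=9, mid=4, val=27
Step 2: lo=5, hi=9, mid=7, val=90
Step 3: lo=8, hi=9, mid=8, val=95
Step 4: lo=9, hi=9, mid=9, val=96

Found at index 9


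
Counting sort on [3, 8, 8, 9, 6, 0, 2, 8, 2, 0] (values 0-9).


Input: [3, 8, 8, 9, 6, 0, 2, 8, 2, 0]
Counts: [2, 0, 2, 1, 0, 0, 1, 0, 3, 1]

Sorted: [0, 0, 2, 2, 3, 6, 8, 8, 8, 9]


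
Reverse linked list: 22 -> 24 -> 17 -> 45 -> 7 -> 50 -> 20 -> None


Step 1: curr=22, set curr.next=prev(None) | reversed so far: 22
Step 2: curr=24, set curr.next=prev(22) | reversed so far: 24 -> 22
Step 3: curr=17, set curr.next=prev(24) | reversed so far: 17 -> 24 -> 22
Step 4: curr=45, set curr.next=prev(17) | reversed so far: 45 -> 17 -> 24 -> 22
Step 5: curr=7, set curr.next=prev(45) | reversed so far: 7 -> 45 -> 17 -> 24 -> 22
Step 6: curr=50, set curr.next=prev(7) | reversed so far: 50 -> 7 -> 45 -> 17 -> 24 -> 22
Step 7: curr=20, set curr.next=prev(50) | reversed so far: 20 -> 50 -> 7 -> 45 -> 17 -> 24 -> 22

20 -> 50 -> 7 -> 45 -> 17 -> 24 -> 22 -> None


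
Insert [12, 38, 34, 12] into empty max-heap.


Insert 12: [12]
Insert 38: [38, 12]
Insert 34: [38, 12, 34]
Insert 12: [38, 12, 34, 12]

Final heap: [38, 12, 34, 12]


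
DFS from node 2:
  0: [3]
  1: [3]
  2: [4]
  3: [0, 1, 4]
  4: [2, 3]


Visit 2, push [4]
Visit 4, push [3]
Visit 3, push [1, 0]
Visit 0, push []
Visit 1, push []

DFS order: [2, 4, 3, 0, 1]


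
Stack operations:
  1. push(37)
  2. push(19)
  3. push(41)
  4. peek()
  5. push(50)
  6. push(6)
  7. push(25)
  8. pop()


push(37) -> [37]
push(19) -> [37, 19]
push(41) -> [37, 19, 41]
peek()->41
push(50) -> [37, 19, 41, 50]
push(6) -> [37, 19, 41, 50, 6]
push(25) -> [37, 19, 41, 50, 6, 25]
pop()->25, [37, 19, 41, 50, 6]

Final stack: [37, 19, 41, 50, 6]


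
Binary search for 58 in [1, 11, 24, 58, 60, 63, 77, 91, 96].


Step 1: lo=0, hi=8, mid=4, val=60
Step 2: lo=0, hi=3, mid=1, val=11
Step 3: lo=2, hi=3, mid=2, val=24
Step 4: lo=3, hi=3, mid=3, val=58

Found at index 3


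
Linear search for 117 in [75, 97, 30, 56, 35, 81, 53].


i=0: 75!=117
i=1: 97!=117
i=2: 30!=117
i=3: 56!=117
i=4: 35!=117
i=5: 81!=117
i=6: 53!=117

Not found, 7 comps


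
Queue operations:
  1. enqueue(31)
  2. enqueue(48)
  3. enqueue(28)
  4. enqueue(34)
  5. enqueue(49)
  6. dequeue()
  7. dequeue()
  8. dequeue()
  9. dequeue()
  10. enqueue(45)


enqueue(31) -> [31]
enqueue(48) -> [31, 48]
enqueue(28) -> [31, 48, 28]
enqueue(34) -> [31, 48, 28, 34]
enqueue(49) -> [31, 48, 28, 34, 49]
dequeue()->31, [48, 28, 34, 49]
dequeue()->48, [28, 34, 49]
dequeue()->28, [34, 49]
dequeue()->34, [49]
enqueue(45) -> [49, 45]

Final queue: [49, 45]


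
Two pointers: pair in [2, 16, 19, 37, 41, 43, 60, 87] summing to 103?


lo=0(2)+hi=7(87)=89
lo=1(16)+hi=7(87)=103

Yes: 16+87=103


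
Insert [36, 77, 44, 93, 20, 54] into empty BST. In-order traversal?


Insert 36: root
Insert 77: R from 36
Insert 44: R from 36 -> L from 77
Insert 93: R from 36 -> R from 77
Insert 20: L from 36
Insert 54: R from 36 -> L from 77 -> R from 44

In-order: [20, 36, 44, 54, 77, 93]


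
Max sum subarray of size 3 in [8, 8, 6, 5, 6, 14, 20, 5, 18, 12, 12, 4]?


[0:3]: 22
[1:4]: 19
[2:5]: 17
[3:6]: 25
[4:7]: 40
[5:8]: 39
[6:9]: 43
[7:10]: 35
[8:11]: 42
[9:12]: 28

Max: 43 at [6:9]


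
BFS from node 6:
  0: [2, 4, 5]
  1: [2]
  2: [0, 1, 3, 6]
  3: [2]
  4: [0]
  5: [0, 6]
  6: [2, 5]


Visit 6, enqueue [2, 5]
Visit 2, enqueue [0, 1, 3]
Visit 5, enqueue []
Visit 0, enqueue [4]
Visit 1, enqueue []
Visit 3, enqueue []
Visit 4, enqueue []

BFS order: [6, 2, 5, 0, 1, 3, 4]


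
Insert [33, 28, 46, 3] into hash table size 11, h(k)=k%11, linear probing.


Insert 33: h=0 -> slot 0
Insert 28: h=6 -> slot 6
Insert 46: h=2 -> slot 2
Insert 3: h=3 -> slot 3

Table: [33, None, 46, 3, None, None, 28, None, None, None, None]


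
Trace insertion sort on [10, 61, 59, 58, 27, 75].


Initial: [10, 61, 59, 58, 27, 75]
Insert 61: [10, 61, 59, 58, 27, 75]
Insert 59: [10, 59, 61, 58, 27, 75]
Insert 58: [10, 58, 59, 61, 27, 75]
Insert 27: [10, 27, 58, 59, 61, 75]
Insert 75: [10, 27, 58, 59, 61, 75]

Sorted: [10, 27, 58, 59, 61, 75]


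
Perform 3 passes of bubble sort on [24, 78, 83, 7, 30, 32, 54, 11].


Initial: [24, 78, 83, 7, 30, 32, 54, 11]
Pass 1: [24, 78, 7, 30, 32, 54, 11, 83] (5 swaps)
Pass 2: [24, 7, 30, 32, 54, 11, 78, 83] (5 swaps)
Pass 3: [7, 24, 30, 32, 11, 54, 78, 83] (2 swaps)

After 3 passes: [7, 24, 30, 32, 11, 54, 78, 83]


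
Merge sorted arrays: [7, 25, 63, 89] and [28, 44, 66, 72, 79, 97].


Take 7 from A
Take 25 from A
Take 28 from B
Take 44 from B
Take 63 from A
Take 66 from B
Take 72 from B
Take 79 from B
Take 89 from A

Merged: [7, 25, 28, 44, 63, 66, 72, 79, 89, 97]


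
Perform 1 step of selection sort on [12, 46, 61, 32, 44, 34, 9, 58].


Initial: [12, 46, 61, 32, 44, 34, 9, 58]
Step 1: min=9 at 6
  Swap: [9, 46, 61, 32, 44, 34, 12, 58]

After 1 step: [9, 46, 61, 32, 44, 34, 12, 58]


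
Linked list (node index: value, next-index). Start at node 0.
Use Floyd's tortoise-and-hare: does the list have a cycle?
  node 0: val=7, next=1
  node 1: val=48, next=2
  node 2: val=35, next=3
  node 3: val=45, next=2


Floyd's tortoise (slow, +1) and hare (fast, +2):
  init: slow=0, fast=0
  step 1: slow=1, fast=2
  step 2: slow=2, fast=2
  slow == fast at node 2: cycle detected

Cycle: yes


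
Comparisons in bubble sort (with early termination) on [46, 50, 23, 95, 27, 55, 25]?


Algorithm: bubble sort (with early termination)
Input: [46, 50, 23, 95, 27, 55, 25]
Sorted: [23, 25, 27, 46, 50, 55, 95]

21


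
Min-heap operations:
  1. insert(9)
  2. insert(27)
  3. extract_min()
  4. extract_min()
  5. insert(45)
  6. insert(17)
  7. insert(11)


insert(9) -> [9]
insert(27) -> [9, 27]
extract_min()->9, [27]
extract_min()->27, []
insert(45) -> [45]
insert(17) -> [17, 45]
insert(11) -> [11, 45, 17]

Final heap: [11, 45, 17]


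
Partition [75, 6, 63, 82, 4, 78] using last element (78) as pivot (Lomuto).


Pivot: 78
  75 <= 78: advance i (no swap)
  6 <= 78: advance i (no swap)
  63 <= 78: advance i (no swap)
  4 <= 78: swap -> [75, 6, 63, 4, 82, 78]
Place pivot at 4: [75, 6, 63, 4, 78, 82]

Partitioned: [75, 6, 63, 4, 78, 82]


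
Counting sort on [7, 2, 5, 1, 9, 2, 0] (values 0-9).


Input: [7, 2, 5, 1, 9, 2, 0]
Counts: [1, 1, 2, 0, 0, 1, 0, 1, 0, 1]

Sorted: [0, 1, 2, 2, 5, 7, 9]


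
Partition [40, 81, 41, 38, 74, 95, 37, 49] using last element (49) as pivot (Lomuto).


Pivot: 49
  40 <= 49: advance i (no swap)
  41 <= 49: swap -> [40, 41, 81, 38, 74, 95, 37, 49]
  38 <= 49: swap -> [40, 41, 38, 81, 74, 95, 37, 49]
  37 <= 49: swap -> [40, 41, 38, 37, 74, 95, 81, 49]
Place pivot at 4: [40, 41, 38, 37, 49, 95, 81, 74]

Partitioned: [40, 41, 38, 37, 49, 95, 81, 74]


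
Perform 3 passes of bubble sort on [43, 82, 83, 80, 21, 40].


Initial: [43, 82, 83, 80, 21, 40]
Pass 1: [43, 82, 80, 21, 40, 83] (3 swaps)
Pass 2: [43, 80, 21, 40, 82, 83] (3 swaps)
Pass 3: [43, 21, 40, 80, 82, 83] (2 swaps)

After 3 passes: [43, 21, 40, 80, 82, 83]


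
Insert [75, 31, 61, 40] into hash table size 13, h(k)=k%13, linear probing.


Insert 75: h=10 -> slot 10
Insert 31: h=5 -> slot 5
Insert 61: h=9 -> slot 9
Insert 40: h=1 -> slot 1

Table: [None, 40, None, None, None, 31, None, None, None, 61, 75, None, None]


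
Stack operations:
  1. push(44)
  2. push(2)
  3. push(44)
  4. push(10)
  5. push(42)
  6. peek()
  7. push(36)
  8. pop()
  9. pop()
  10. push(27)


push(44) -> [44]
push(2) -> [44, 2]
push(44) -> [44, 2, 44]
push(10) -> [44, 2, 44, 10]
push(42) -> [44, 2, 44, 10, 42]
peek()->42
push(36) -> [44, 2, 44, 10, 42, 36]
pop()->36, [44, 2, 44, 10, 42]
pop()->42, [44, 2, 44, 10]
push(27) -> [44, 2, 44, 10, 27]

Final stack: [44, 2, 44, 10, 27]


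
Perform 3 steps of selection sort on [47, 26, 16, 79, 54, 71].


Initial: [47, 26, 16, 79, 54, 71]
Step 1: min=16 at 2
  Swap: [16, 26, 47, 79, 54, 71]
Step 2: min=26 at 1
  Swap: [16, 26, 47, 79, 54, 71]
Step 3: min=47 at 2
  Swap: [16, 26, 47, 79, 54, 71]

After 3 steps: [16, 26, 47, 79, 54, 71]


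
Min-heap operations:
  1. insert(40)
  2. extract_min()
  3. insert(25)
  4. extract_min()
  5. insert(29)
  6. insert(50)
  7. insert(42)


insert(40) -> [40]
extract_min()->40, []
insert(25) -> [25]
extract_min()->25, []
insert(29) -> [29]
insert(50) -> [29, 50]
insert(42) -> [29, 50, 42]

Final heap: [29, 50, 42]


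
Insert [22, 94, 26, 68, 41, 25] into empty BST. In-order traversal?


Insert 22: root
Insert 94: R from 22
Insert 26: R from 22 -> L from 94
Insert 68: R from 22 -> L from 94 -> R from 26
Insert 41: R from 22 -> L from 94 -> R from 26 -> L from 68
Insert 25: R from 22 -> L from 94 -> L from 26

In-order: [22, 25, 26, 41, 68, 94]


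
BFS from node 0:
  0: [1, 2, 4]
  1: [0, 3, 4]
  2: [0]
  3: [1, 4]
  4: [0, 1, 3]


Visit 0, enqueue [1, 2, 4]
Visit 1, enqueue [3]
Visit 2, enqueue []
Visit 4, enqueue []
Visit 3, enqueue []

BFS order: [0, 1, 2, 4, 3]


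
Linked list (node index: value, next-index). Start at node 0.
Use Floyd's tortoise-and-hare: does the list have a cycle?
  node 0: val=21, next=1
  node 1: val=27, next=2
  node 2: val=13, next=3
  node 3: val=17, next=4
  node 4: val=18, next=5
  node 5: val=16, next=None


Floyd's tortoise (slow, +1) and hare (fast, +2):
  init: slow=0, fast=0
  step 1: slow=1, fast=2
  step 2: slow=2, fast=4
  step 3: fast 4->5->None, no cycle

Cycle: no


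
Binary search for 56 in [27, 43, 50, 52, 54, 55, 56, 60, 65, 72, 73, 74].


Step 1: lo=0, hi=11, mid=5, val=55
Step 2: lo=6, hi=11, mid=8, val=65
Step 3: lo=6, hi=7, mid=6, val=56

Found at index 6


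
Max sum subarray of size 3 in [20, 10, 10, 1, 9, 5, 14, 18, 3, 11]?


[0:3]: 40
[1:4]: 21
[2:5]: 20
[3:6]: 15
[4:7]: 28
[5:8]: 37
[6:9]: 35
[7:10]: 32

Max: 40 at [0:3]


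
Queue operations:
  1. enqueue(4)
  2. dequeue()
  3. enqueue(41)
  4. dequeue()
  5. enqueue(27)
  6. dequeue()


enqueue(4) -> [4]
dequeue()->4, []
enqueue(41) -> [41]
dequeue()->41, []
enqueue(27) -> [27]
dequeue()->27, []

Final queue: []


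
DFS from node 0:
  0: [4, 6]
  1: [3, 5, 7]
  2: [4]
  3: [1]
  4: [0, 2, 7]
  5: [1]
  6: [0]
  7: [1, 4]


Visit 0, push [6, 4]
Visit 4, push [7, 2]
Visit 2, push []
Visit 7, push [1]
Visit 1, push [5, 3]
Visit 3, push []
Visit 5, push []
Visit 6, push []

DFS order: [0, 4, 2, 7, 1, 3, 5, 6]


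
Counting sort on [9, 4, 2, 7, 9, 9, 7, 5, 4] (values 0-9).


Input: [9, 4, 2, 7, 9, 9, 7, 5, 4]
Counts: [0, 0, 1, 0, 2, 1, 0, 2, 0, 3]

Sorted: [2, 4, 4, 5, 7, 7, 9, 9, 9]


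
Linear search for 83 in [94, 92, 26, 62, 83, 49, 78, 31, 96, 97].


i=0: 94!=83
i=1: 92!=83
i=2: 26!=83
i=3: 62!=83
i=4: 83==83 found!

Found at 4, 5 comps


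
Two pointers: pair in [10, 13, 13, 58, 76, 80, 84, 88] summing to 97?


lo=0(10)+hi=7(88)=98
lo=0(10)+hi=6(84)=94
lo=1(13)+hi=6(84)=97

Yes: 13+84=97


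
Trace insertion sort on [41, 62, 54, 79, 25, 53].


Initial: [41, 62, 54, 79, 25, 53]
Insert 62: [41, 62, 54, 79, 25, 53]
Insert 54: [41, 54, 62, 79, 25, 53]
Insert 79: [41, 54, 62, 79, 25, 53]
Insert 25: [25, 41, 54, 62, 79, 53]
Insert 53: [25, 41, 53, 54, 62, 79]

Sorted: [25, 41, 53, 54, 62, 79]


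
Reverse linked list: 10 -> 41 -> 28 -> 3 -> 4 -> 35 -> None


Step 1: curr=10, set curr.next=prev(None) | reversed so far: 10
Step 2: curr=41, set curr.next=prev(10) | reversed so far: 41 -> 10
Step 3: curr=28, set curr.next=prev(41) | reversed so far: 28 -> 41 -> 10
Step 4: curr=3, set curr.next=prev(28) | reversed so far: 3 -> 28 -> 41 -> 10
Step 5: curr=4, set curr.next=prev(3) | reversed so far: 4 -> 3 -> 28 -> 41 -> 10
Step 6: curr=35, set curr.next=prev(4) | reversed so far: 35 -> 4 -> 3 -> 28 -> 41 -> 10

35 -> 4 -> 3 -> 28 -> 41 -> 10 -> None


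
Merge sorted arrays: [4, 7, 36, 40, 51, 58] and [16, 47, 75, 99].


Take 4 from A
Take 7 from A
Take 16 from B
Take 36 from A
Take 40 from A
Take 47 from B
Take 51 from A
Take 58 from A

Merged: [4, 7, 16, 36, 40, 47, 51, 58, 75, 99]


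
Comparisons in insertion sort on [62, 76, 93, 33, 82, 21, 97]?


Algorithm: insertion sort
Input: [62, 76, 93, 33, 82, 21, 97]
Sorted: [21, 33, 62, 76, 82, 93, 97]

13


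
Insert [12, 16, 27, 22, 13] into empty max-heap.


Insert 12: [12]
Insert 16: [16, 12]
Insert 27: [27, 12, 16]
Insert 22: [27, 22, 16, 12]
Insert 13: [27, 22, 16, 12, 13]

Final heap: [27, 22, 16, 12, 13]


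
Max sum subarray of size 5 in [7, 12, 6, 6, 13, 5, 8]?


[0:5]: 44
[1:6]: 42
[2:7]: 38

Max: 44 at [0:5]


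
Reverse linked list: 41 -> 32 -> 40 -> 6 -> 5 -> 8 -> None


Step 1: curr=41, set curr.next=prev(None) | reversed so far: 41
Step 2: curr=32, set curr.next=prev(41) | reversed so far: 32 -> 41
Step 3: curr=40, set curr.next=prev(32) | reversed so far: 40 -> 32 -> 41
Step 4: curr=6, set curr.next=prev(40) | reversed so far: 6 -> 40 -> 32 -> 41
Step 5: curr=5, set curr.next=prev(6) | reversed so far: 5 -> 6 -> 40 -> 32 -> 41
Step 6: curr=8, set curr.next=prev(5) | reversed so far: 8 -> 5 -> 6 -> 40 -> 32 -> 41

8 -> 5 -> 6 -> 40 -> 32 -> 41 -> None


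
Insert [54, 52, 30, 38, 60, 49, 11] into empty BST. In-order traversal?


Insert 54: root
Insert 52: L from 54
Insert 30: L from 54 -> L from 52
Insert 38: L from 54 -> L from 52 -> R from 30
Insert 60: R from 54
Insert 49: L from 54 -> L from 52 -> R from 30 -> R from 38
Insert 11: L from 54 -> L from 52 -> L from 30

In-order: [11, 30, 38, 49, 52, 54, 60]


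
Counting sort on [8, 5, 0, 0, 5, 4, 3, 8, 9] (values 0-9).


Input: [8, 5, 0, 0, 5, 4, 3, 8, 9]
Counts: [2, 0, 0, 1, 1, 2, 0, 0, 2, 1]

Sorted: [0, 0, 3, 4, 5, 5, 8, 8, 9]


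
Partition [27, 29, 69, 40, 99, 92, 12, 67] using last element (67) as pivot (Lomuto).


Pivot: 67
  27 <= 67: advance i (no swap)
  29 <= 67: advance i (no swap)
  40 <= 67: swap -> [27, 29, 40, 69, 99, 92, 12, 67]
  12 <= 67: swap -> [27, 29, 40, 12, 99, 92, 69, 67]
Place pivot at 4: [27, 29, 40, 12, 67, 92, 69, 99]

Partitioned: [27, 29, 40, 12, 67, 92, 69, 99]


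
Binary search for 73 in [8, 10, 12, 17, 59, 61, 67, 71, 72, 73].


Step 1: lo=0, hi=9, mid=4, val=59
Step 2: lo=5, hi=9, mid=7, val=71
Step 3: lo=8, hi=9, mid=8, val=72
Step 4: lo=9, hi=9, mid=9, val=73

Found at index 9


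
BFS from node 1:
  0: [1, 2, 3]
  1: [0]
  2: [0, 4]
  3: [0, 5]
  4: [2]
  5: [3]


Visit 1, enqueue [0]
Visit 0, enqueue [2, 3]
Visit 2, enqueue [4]
Visit 3, enqueue [5]
Visit 4, enqueue []
Visit 5, enqueue []

BFS order: [1, 0, 2, 3, 4, 5]


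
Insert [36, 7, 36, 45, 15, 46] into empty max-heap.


Insert 36: [36]
Insert 7: [36, 7]
Insert 36: [36, 7, 36]
Insert 45: [45, 36, 36, 7]
Insert 15: [45, 36, 36, 7, 15]
Insert 46: [46, 36, 45, 7, 15, 36]

Final heap: [46, 36, 45, 7, 15, 36]


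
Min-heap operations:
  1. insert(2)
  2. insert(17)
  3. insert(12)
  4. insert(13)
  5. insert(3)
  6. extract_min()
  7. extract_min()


insert(2) -> [2]
insert(17) -> [2, 17]
insert(12) -> [2, 17, 12]
insert(13) -> [2, 13, 12, 17]
insert(3) -> [2, 3, 12, 17, 13]
extract_min()->2, [3, 13, 12, 17]
extract_min()->3, [12, 13, 17]

Final heap: [12, 13, 17]


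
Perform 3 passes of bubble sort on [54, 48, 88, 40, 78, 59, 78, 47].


Initial: [54, 48, 88, 40, 78, 59, 78, 47]
Pass 1: [48, 54, 40, 78, 59, 78, 47, 88] (6 swaps)
Pass 2: [48, 40, 54, 59, 78, 47, 78, 88] (3 swaps)
Pass 3: [40, 48, 54, 59, 47, 78, 78, 88] (2 swaps)

After 3 passes: [40, 48, 54, 59, 47, 78, 78, 88]


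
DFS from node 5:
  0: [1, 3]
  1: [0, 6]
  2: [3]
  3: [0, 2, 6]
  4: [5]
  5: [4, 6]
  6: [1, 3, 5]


Visit 5, push [6, 4]
Visit 4, push []
Visit 6, push [3, 1]
Visit 1, push [0]
Visit 0, push [3]
Visit 3, push [2]
Visit 2, push []

DFS order: [5, 4, 6, 1, 0, 3, 2]


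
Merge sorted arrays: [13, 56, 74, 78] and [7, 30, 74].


Take 7 from B
Take 13 from A
Take 30 from B
Take 56 from A
Take 74 from A
Take 74 from B

Merged: [7, 13, 30, 56, 74, 74, 78]


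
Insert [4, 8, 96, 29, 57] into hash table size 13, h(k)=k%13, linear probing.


Insert 4: h=4 -> slot 4
Insert 8: h=8 -> slot 8
Insert 96: h=5 -> slot 5
Insert 29: h=3 -> slot 3
Insert 57: h=5, 1 probes -> slot 6

Table: [None, None, None, 29, 4, 96, 57, None, 8, None, None, None, None]


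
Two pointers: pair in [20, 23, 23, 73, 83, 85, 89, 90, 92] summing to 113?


lo=0(20)+hi=8(92)=112
lo=1(23)+hi=8(92)=115
lo=1(23)+hi=7(90)=113

Yes: 23+90=113


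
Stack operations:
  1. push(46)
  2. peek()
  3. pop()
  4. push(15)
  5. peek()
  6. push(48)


push(46) -> [46]
peek()->46
pop()->46, []
push(15) -> [15]
peek()->15
push(48) -> [15, 48]

Final stack: [15, 48]


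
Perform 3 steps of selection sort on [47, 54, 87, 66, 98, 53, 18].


Initial: [47, 54, 87, 66, 98, 53, 18]
Step 1: min=18 at 6
  Swap: [18, 54, 87, 66, 98, 53, 47]
Step 2: min=47 at 6
  Swap: [18, 47, 87, 66, 98, 53, 54]
Step 3: min=53 at 5
  Swap: [18, 47, 53, 66, 98, 87, 54]

After 3 steps: [18, 47, 53, 66, 98, 87, 54]


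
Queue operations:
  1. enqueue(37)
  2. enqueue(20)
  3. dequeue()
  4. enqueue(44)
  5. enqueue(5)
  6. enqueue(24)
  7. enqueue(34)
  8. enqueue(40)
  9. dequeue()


enqueue(37) -> [37]
enqueue(20) -> [37, 20]
dequeue()->37, [20]
enqueue(44) -> [20, 44]
enqueue(5) -> [20, 44, 5]
enqueue(24) -> [20, 44, 5, 24]
enqueue(34) -> [20, 44, 5, 24, 34]
enqueue(40) -> [20, 44, 5, 24, 34, 40]
dequeue()->20, [44, 5, 24, 34, 40]

Final queue: [44, 5, 24, 34, 40]


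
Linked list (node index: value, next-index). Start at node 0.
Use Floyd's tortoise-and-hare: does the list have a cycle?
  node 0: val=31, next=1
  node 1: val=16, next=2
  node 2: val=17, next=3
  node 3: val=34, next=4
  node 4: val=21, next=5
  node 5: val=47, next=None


Floyd's tortoise (slow, +1) and hare (fast, +2):
  init: slow=0, fast=0
  step 1: slow=1, fast=2
  step 2: slow=2, fast=4
  step 3: fast 4->5->None, no cycle

Cycle: no


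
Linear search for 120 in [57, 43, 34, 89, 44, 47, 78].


i=0: 57!=120
i=1: 43!=120
i=2: 34!=120
i=3: 89!=120
i=4: 44!=120
i=5: 47!=120
i=6: 78!=120

Not found, 7 comps


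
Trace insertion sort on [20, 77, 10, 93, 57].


Initial: [20, 77, 10, 93, 57]
Insert 77: [20, 77, 10, 93, 57]
Insert 10: [10, 20, 77, 93, 57]
Insert 93: [10, 20, 77, 93, 57]
Insert 57: [10, 20, 57, 77, 93]

Sorted: [10, 20, 57, 77, 93]


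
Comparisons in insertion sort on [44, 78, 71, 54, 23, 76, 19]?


Algorithm: insertion sort
Input: [44, 78, 71, 54, 23, 76, 19]
Sorted: [19, 23, 44, 54, 71, 76, 78]

18


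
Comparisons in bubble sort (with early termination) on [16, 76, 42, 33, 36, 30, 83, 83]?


Algorithm: bubble sort (with early termination)
Input: [16, 76, 42, 33, 36, 30, 83, 83]
Sorted: [16, 30, 33, 36, 42, 76, 83, 83]

25


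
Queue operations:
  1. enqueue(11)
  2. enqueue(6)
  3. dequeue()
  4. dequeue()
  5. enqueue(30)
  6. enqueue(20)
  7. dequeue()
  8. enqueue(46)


enqueue(11) -> [11]
enqueue(6) -> [11, 6]
dequeue()->11, [6]
dequeue()->6, []
enqueue(30) -> [30]
enqueue(20) -> [30, 20]
dequeue()->30, [20]
enqueue(46) -> [20, 46]

Final queue: [20, 46]


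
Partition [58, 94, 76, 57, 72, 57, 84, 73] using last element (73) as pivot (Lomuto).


Pivot: 73
  58 <= 73: advance i (no swap)
  57 <= 73: swap -> [58, 57, 76, 94, 72, 57, 84, 73]
  72 <= 73: swap -> [58, 57, 72, 94, 76, 57, 84, 73]
  57 <= 73: swap -> [58, 57, 72, 57, 76, 94, 84, 73]
Place pivot at 4: [58, 57, 72, 57, 73, 94, 84, 76]

Partitioned: [58, 57, 72, 57, 73, 94, 84, 76]


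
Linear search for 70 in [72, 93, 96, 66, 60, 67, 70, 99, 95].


i=0: 72!=70
i=1: 93!=70
i=2: 96!=70
i=3: 66!=70
i=4: 60!=70
i=5: 67!=70
i=6: 70==70 found!

Found at 6, 7 comps


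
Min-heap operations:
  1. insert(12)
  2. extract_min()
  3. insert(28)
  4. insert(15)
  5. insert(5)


insert(12) -> [12]
extract_min()->12, []
insert(28) -> [28]
insert(15) -> [15, 28]
insert(5) -> [5, 28, 15]

Final heap: [5, 28, 15]


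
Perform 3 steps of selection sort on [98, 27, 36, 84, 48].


Initial: [98, 27, 36, 84, 48]
Step 1: min=27 at 1
  Swap: [27, 98, 36, 84, 48]
Step 2: min=36 at 2
  Swap: [27, 36, 98, 84, 48]
Step 3: min=48 at 4
  Swap: [27, 36, 48, 84, 98]

After 3 steps: [27, 36, 48, 84, 98]


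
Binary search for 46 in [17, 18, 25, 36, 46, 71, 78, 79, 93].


Step 1: lo=0, hi=8, mid=4, val=46

Found at index 4


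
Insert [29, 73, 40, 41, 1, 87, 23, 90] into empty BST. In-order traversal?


Insert 29: root
Insert 73: R from 29
Insert 40: R from 29 -> L from 73
Insert 41: R from 29 -> L from 73 -> R from 40
Insert 1: L from 29
Insert 87: R from 29 -> R from 73
Insert 23: L from 29 -> R from 1
Insert 90: R from 29 -> R from 73 -> R from 87

In-order: [1, 23, 29, 40, 41, 73, 87, 90]


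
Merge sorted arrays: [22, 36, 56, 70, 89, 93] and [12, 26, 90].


Take 12 from B
Take 22 from A
Take 26 from B
Take 36 from A
Take 56 from A
Take 70 from A
Take 89 from A
Take 90 from B

Merged: [12, 22, 26, 36, 56, 70, 89, 90, 93]


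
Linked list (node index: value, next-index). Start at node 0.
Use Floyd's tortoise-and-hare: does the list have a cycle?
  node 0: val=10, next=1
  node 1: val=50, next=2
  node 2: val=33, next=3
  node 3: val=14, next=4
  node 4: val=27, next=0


Floyd's tortoise (slow, +1) and hare (fast, +2):
  init: slow=0, fast=0
  step 1: slow=1, fast=2
  step 2: slow=2, fast=4
  step 3: slow=3, fast=1
  step 4: slow=4, fast=3
  step 5: slow=0, fast=0
  slow == fast at node 0: cycle detected

Cycle: yes


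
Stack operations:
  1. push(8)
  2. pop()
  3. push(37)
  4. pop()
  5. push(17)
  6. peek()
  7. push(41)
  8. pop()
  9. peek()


push(8) -> [8]
pop()->8, []
push(37) -> [37]
pop()->37, []
push(17) -> [17]
peek()->17
push(41) -> [17, 41]
pop()->41, [17]
peek()->17

Final stack: [17]


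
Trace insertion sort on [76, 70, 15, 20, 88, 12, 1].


Initial: [76, 70, 15, 20, 88, 12, 1]
Insert 70: [70, 76, 15, 20, 88, 12, 1]
Insert 15: [15, 70, 76, 20, 88, 12, 1]
Insert 20: [15, 20, 70, 76, 88, 12, 1]
Insert 88: [15, 20, 70, 76, 88, 12, 1]
Insert 12: [12, 15, 20, 70, 76, 88, 1]
Insert 1: [1, 12, 15, 20, 70, 76, 88]

Sorted: [1, 12, 15, 20, 70, 76, 88]
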